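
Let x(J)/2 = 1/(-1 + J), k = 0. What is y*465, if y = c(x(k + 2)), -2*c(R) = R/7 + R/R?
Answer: -4185/14 ≈ -298.93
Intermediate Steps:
x(J) = 2/(-1 + J)
c(R) = -1/2 - R/14 (c(R) = -(R/7 + R/R)/2 = -(R*(1/7) + 1)/2 = -(R/7 + 1)/2 = -(1 + R/7)/2 = -1/2 - R/14)
y = -9/14 (y = -1/2 - 1/(7*(-1 + (0 + 2))) = -1/2 - 1/(7*(-1 + 2)) = -1/2 - 1/(7*1) = -1/2 - 1/7 = -9/14 ≈ -0.64286)
y*465 = -9/14*465 = -4185/14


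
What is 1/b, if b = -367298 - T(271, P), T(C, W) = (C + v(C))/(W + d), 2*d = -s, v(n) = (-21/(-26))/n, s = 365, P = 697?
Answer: -3625167/1331518498253 ≈ -2.7226e-6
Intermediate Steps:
v(n) = 21/(26*n) (v(n) = (-21*(-1/26))/n = 21/(26*n))
d = -365/2 (d = (-1*365)/2 = (½)*(-365) = -365/2 ≈ -182.50)
T(C, W) = (C + 21/(26*C))/(-365/2 + W) (T(C, W) = (C + 21/(26*C))/(W - 365/2) = (C + 21/(26*C))/(-365/2 + W))
b = -1331518498253/3625167 (b = -367298 - (21 + 26*271²)/(13*271*(-365 + 2*697)) = -367298 - (21 + 26*73441)/(13*271*(-365 + 1394)) = -367298 - (21 + 1909466)/(13*271*1029) = -367298 - 1909487/(13*271*1029) = -367298 - 1*1909487/3625167 = -367298 - 1909487/3625167 = -1331518498253/3625167 ≈ -3.6730e+5)
1/b = 1/(-1331518498253/3625167) = -3625167/1331518498253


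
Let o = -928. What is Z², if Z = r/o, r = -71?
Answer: 5041/861184 ≈ 0.0058536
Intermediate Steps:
Z = 71/928 (Z = -71/(-928) = -71*(-1/928) = 71/928 ≈ 0.076509)
Z² = (71/928)² = 5041/861184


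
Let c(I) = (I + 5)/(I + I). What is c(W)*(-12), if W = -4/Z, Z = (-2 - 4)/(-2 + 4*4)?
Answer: -129/14 ≈ -9.2143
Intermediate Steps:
Z = -3/7 (Z = -6/(-2 + 16) = -6/14 = -6*1/14 = -3/7 ≈ -0.42857)
W = 28/3 (W = -4/(-3/7) = -4*(-7/3) = 28/3 ≈ 9.3333)
c(I) = (5 + I)/(2*I) (c(I) = (5 + I)/((2*I)) = (5 + I)*(1/(2*I)) = (5 + I)/(2*I))
c(W)*(-12) = ((5 + 28/3)/(2*(28/3)))*(-12) = ((½)*(3/28)*(43/3))*(-12) = (43/56)*(-12) = -129/14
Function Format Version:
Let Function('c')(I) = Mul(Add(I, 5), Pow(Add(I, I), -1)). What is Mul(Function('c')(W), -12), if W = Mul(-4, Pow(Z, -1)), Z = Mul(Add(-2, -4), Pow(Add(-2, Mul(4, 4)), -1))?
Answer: Rational(-129, 14) ≈ -9.2143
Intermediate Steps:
Z = Rational(-3, 7) (Z = Mul(-6, Pow(Add(-2, 16), -1)) = Mul(-6, Pow(14, -1)) = Mul(-6, Rational(1, 14)) = Rational(-3, 7) ≈ -0.42857)
W = Rational(28, 3) (W = Mul(-4, Pow(Rational(-3, 7), -1)) = Mul(-4, Rational(-7, 3)) = Rational(28, 3) ≈ 9.3333)
Function('c')(I) = Mul(Rational(1, 2), Pow(I, -1), Add(5, I)) (Function('c')(I) = Mul(Add(5, I), Pow(Mul(2, I), -1)) = Mul(Add(5, I), Mul(Rational(1, 2), Pow(I, -1))) = Mul(Rational(1, 2), Pow(I, -1), Add(5, I)))
Mul(Function('c')(W), -12) = Mul(Mul(Rational(1, 2), Pow(Rational(28, 3), -1), Add(5, Rational(28, 3))), -12) = Mul(Mul(Rational(1, 2), Rational(3, 28), Rational(43, 3)), -12) = Mul(Rational(43, 56), -12) = Rational(-129, 14)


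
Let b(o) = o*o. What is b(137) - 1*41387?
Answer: -22618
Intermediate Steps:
b(o) = o²
b(137) - 1*41387 = 137² - 1*41387 = 18769 - 41387 = -22618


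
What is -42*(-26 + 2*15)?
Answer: -168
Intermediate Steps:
-42*(-26 + 2*15) = -42*(-26 + 30) = -42*4 = -168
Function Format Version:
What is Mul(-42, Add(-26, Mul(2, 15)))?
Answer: -168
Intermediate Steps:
Mul(-42, Add(-26, Mul(2, 15))) = Mul(-42, Add(-26, 30)) = Mul(-42, 4) = -168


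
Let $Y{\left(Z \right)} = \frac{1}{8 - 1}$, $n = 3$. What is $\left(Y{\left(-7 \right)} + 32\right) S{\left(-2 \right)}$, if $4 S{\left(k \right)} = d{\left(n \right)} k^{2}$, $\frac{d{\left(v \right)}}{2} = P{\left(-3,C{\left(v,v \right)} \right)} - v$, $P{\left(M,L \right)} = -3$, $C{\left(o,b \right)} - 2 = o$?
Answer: $- \frac{2700}{7} \approx -385.71$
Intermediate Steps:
$C{\left(o,b \right)} = 2 + o$
$Y{\left(Z \right)} = \frac{1}{7}$
$d{\left(v \right)} = -6 - 2 v$ ($d{\left(v \right)} = 2 \left(-3 - v\right) = -6 - 2 v$)
$S{\left(k \right)} = - 3 k^{2}$ ($S{\left(k \right)} = \frac{\left(-6 - 6\right) k^{2}}{4} = \frac{\left(-12\right) k^{2}}{4} = - 3 k^{2}$)
$\left(Y{\left(-7 \right)} + 32\right) S{\left(-2 \right)} = \left(\frac{1}{7} + 32\right) \left(- 3 \left(-2\right)^{2}\right) = \frac{225 \left(\left(-3\right) 4\right)}{7} = \frac{225}{7} \left(-12\right) = - \frac{2700}{7}$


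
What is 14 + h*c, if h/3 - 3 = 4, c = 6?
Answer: 140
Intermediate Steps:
h = 21 (h = 9 + 3*4 = 9 + 12 = 21)
14 + h*c = 14 + 21*6 = 14 + 126 = 140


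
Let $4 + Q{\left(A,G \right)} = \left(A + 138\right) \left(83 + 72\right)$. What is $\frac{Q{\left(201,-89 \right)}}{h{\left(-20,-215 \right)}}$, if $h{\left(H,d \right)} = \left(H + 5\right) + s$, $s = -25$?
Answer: $- \frac{52541}{40} \approx -1313.5$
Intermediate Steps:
$Q{\left(A,G \right)} = 21386 + 155 A$ ($Q{\left(A,G \right)} = -4 + \left(A + 138\right) \left(83 + 72\right) = -4 + \left(138 + A\right) 155 = -4 + \left(21390 + 155 A\right) = 21386 + 155 A$)
$h{\left(H,d \right)} = -20 + H$ ($h{\left(H,d \right)} = \left(H + 5\right) - 25 = \left(5 + H\right) - 25 = -20 + H$)
$\frac{Q{\left(201,-89 \right)}}{h{\left(-20,-215 \right)}} = \frac{21386 + 155 \cdot 201}{-20 - 20} = \frac{21386 + 31155}{-40} = 52541 \left(- \frac{1}{40}\right) = - \frac{52541}{40}$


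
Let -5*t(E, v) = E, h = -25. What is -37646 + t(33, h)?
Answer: -188263/5 ≈ -37653.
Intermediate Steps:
t(E, v) = -E/5
-37646 + t(33, h) = -37646 - ⅕*33 = -37646 - 33/5 = -188263/5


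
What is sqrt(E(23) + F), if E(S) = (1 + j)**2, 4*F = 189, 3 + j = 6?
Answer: sqrt(253)/2 ≈ 7.9530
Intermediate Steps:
j = 3 (j = -3 + 6 = 3)
F = 189/4 (F = (1/4)*189 = 189/4 ≈ 47.250)
E(S) = 16 (E(S) = (1 + 3)**2 = 4**2 = 16)
sqrt(E(23) + F) = sqrt(16 + 189/4) = sqrt(253/4) = sqrt(253)/2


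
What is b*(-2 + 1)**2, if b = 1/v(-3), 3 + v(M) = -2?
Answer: -1/5 ≈ -0.20000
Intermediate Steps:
v(M) = -5 (v(M) = -3 - 2 = -5)
b = -1/5 (b = 1/(-5) = -1/5 ≈ -0.20000)
b*(-2 + 1)**2 = -(-2 + 1)**2/5 = -1/5*(-1)**2 = -1/5*1 = -1/5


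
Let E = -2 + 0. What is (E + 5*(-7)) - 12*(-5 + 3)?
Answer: -13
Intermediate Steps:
E = -2
(E + 5*(-7)) - 12*(-5 + 3) = (-2 + 5*(-7)) - 12*(-5 + 3) = (-2 - 35) - 12*(-2) = -37 - 1*(-24) = -37 + 24 = -13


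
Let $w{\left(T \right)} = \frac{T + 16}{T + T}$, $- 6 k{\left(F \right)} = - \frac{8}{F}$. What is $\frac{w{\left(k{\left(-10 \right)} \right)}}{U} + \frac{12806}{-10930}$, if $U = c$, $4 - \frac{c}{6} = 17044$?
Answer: $- \frac{261727021}{223496640} \approx -1.1711$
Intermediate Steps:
$c = -102240$ ($c = 24 - 102264 = -102240$)
$U = -102240$
$k{\left(F \right)} = \frac{4}{3 F}$ ($k{\left(F \right)} = - \frac{\left(-8\right) \frac{1}{F}}{6} = \frac{4}{3 F}$)
$w{\left(T \right)} = \frac{16 + T}{2 T}$
$\frac{w{\left(k{\left(-10 \right)} \right)}}{U} + \frac{12806}{-10930} = \frac{\frac{1}{2} \frac{1}{\frac{4}{3} \frac{1}{-10}} \left(16 + \frac{4}{3 \left(-10\right)}\right)}{-102240} + \frac{12806}{-10930} = \frac{16 + \frac{4}{3} \left(- \frac{1}{10}\right)}{2 \cdot \frac{4}{3} \left(- \frac{1}{10}\right)} \left(- \frac{1}{102240}\right) + 12806 \left(- \frac{1}{10930}\right) = \frac{16 - \frac{2}{15}}{2 \left(- \frac{2}{15}\right)} \left(- \frac{1}{102240}\right) - \frac{6403}{5465} = \frac{1}{2} \left(- \frac{15}{2}\right) \frac{238}{15} \left(- \frac{1}{102240}\right) - \frac{6403}{5465} = \left(- \frac{119}{2}\right) \left(- \frac{1}{102240}\right) - \frac{6403}{5465} = \frac{119}{204480} - \frac{6403}{5465} = - \frac{261727021}{223496640}$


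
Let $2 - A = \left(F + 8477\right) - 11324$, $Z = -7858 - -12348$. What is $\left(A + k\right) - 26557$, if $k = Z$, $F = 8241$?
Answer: $-27459$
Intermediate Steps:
$Z = 4490$ ($Z = -7858 + 12348 = 4490$)
$k = 4490$
$A = -5392$ ($A = 2 - \left(\left(8241 + 8477\right) - 11324\right) = 2 - \left(16718 - 11324\right) = 2 - 5394 = -5392$)
$\left(A + k\right) - 26557 = \left(-5392 + 4490\right) - 26557 = -902 - 26557 = -27459$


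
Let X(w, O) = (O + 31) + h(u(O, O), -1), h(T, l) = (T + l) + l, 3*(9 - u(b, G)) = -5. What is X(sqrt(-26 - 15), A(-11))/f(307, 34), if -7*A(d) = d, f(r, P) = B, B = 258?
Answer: 433/2709 ≈ 0.15984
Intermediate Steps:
f(r, P) = 258
A(d) = -d/7
u(b, G) = 32/3 (u(b, G) = 9 - 1/3*(-5) = 9 + 5/3 = 32/3)
h(T, l) = T + 2*l
X(w, O) = 119/3 + O (X(w, O) = (O + 31) + (32/3 + 2*(-1)) = (31 + O) + (32/3 - 2) = (31 + O) + 26/3 = 119/3 + O)
X(sqrt(-26 - 15), A(-11))/f(307, 34) = (119/3 - 1/7*(-11))/258 = (119/3 + 11/7)*(1/258) = (866/21)*(1/258) = 433/2709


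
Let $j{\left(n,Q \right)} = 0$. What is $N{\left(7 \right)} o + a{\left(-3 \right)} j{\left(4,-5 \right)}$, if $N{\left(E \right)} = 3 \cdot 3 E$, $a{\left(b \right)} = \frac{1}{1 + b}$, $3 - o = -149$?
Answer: $9576$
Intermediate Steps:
$o = 152$ ($o = 3 - -149 = 3 + 149 = 152$)
$N{\left(E \right)} = 9 E$
$N{\left(7 \right)} o + a{\left(-3 \right)} j{\left(4,-5 \right)} = 9 \cdot 7 \cdot 152 + \frac{1}{1 - 3} \cdot 0 = 63 \cdot 152 + \frac{1}{-2} \cdot 0 = 9576 - 0 = 9576 + 0 = 9576$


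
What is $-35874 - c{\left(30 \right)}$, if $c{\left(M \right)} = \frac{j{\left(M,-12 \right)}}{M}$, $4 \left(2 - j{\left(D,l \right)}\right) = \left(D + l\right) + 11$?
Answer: $- \frac{1434953}{40} \approx -35874.0$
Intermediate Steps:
$j{\left(D,l \right)} = - \frac{3}{4} - \frac{D}{4} - \frac{l}{4}$ ($j{\left(D,l \right)} = 2 - \frac{\left(D + l\right) + 11}{4} = 2 - \frac{11 + D + l}{4} = 2 - \left(\frac{11}{4} + \frac{D}{4} + \frac{l}{4}\right) = - \frac{3}{4} - \frac{D}{4} - \frac{l}{4}$)
$c{\left(M \right)} = \frac{\frac{9}{4} - \frac{M}{4}}{M}$ ($c{\left(M \right)} = \frac{- \frac{3}{4} - \frac{M}{4} - -3}{M} = \frac{- \frac{3}{4} - \frac{M}{4} + 3}{M} = \frac{\frac{9}{4} - \frac{M}{4}}{M}$)
$-35874 - c{\left(30 \right)} = -35874 - \frac{9 - 30}{4 \cdot 30} = -35874 - \frac{1}{4} \cdot \frac{1}{30} \left(9 - 30\right) = -35874 - \frac{1}{4} \cdot \frac{1}{30} \left(-21\right) = -35874 - - \frac{7}{40} = -35874 + \frac{7}{40} = - \frac{1434953}{40}$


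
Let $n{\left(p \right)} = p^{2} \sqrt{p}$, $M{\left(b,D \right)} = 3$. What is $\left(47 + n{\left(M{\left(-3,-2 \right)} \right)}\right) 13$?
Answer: $611 + 117 \sqrt{3} \approx 813.65$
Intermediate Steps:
$n{\left(p \right)} = p^{\frac{5}{2}}$
$\left(47 + n{\left(M{\left(-3,-2 \right)} \right)}\right) 13 = \left(47 + 3^{\frac{5}{2}}\right) 13 = \left(47 + 9 \sqrt{3}\right) 13 = 611 + 117 \sqrt{3}$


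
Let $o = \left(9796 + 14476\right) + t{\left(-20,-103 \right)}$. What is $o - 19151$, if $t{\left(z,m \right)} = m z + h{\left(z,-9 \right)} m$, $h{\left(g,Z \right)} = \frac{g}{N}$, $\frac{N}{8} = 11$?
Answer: $\frac{158497}{22} \approx 7204.4$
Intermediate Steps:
$N = 88$ ($N = 8 \cdot 11 = 88$)
$h{\left(g,Z \right)} = \frac{g}{88}$
$t{\left(z,m \right)} = \frac{89 m z}{88}$ ($t{\left(z,m \right)} = m z + \frac{z}{88} m = m z + \frac{m z}{88} = \frac{89 m z}{88}$)
$o = \frac{579819}{22}$ ($o = \left(9796 + 14476\right) + \frac{89}{88} \left(-103\right) \left(-20\right) = 24272 + \frac{45835}{22} = \frac{579819}{22} \approx 26355.0$)
$o - 19151 = \frac{579819}{22} - 19151 = \frac{158497}{22}$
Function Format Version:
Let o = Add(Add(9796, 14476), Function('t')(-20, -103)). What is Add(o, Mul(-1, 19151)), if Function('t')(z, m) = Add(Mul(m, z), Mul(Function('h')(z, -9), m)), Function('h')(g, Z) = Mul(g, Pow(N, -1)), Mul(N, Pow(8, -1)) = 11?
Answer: Rational(158497, 22) ≈ 7204.4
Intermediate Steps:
N = 88 (N = Mul(8, 11) = 88)
Function('h')(g, Z) = Mul(Rational(1, 88), g) (Function('h')(g, Z) = Mul(g, Pow(88, -1)) = Mul(g, Rational(1, 88)) = Mul(Rational(1, 88), g))
Function('t')(z, m) = Mul(Rational(89, 88), m, z) (Function('t')(z, m) = Add(Mul(m, z), Mul(Mul(Rational(1, 88), z), m)) = Add(Mul(m, z), Mul(Rational(1, 88), m, z)) = Mul(Rational(89, 88), m, z))
o = Rational(579819, 22) (o = Add(Add(9796, 14476), Mul(Rational(89, 88), -103, -20)) = Add(24272, Rational(45835, 22)) = Rational(579819, 22) ≈ 26355.)
Add(o, Mul(-1, 19151)) = Add(Rational(579819, 22), Mul(-1, 19151)) = Add(Rational(579819, 22), -19151) = Rational(158497, 22)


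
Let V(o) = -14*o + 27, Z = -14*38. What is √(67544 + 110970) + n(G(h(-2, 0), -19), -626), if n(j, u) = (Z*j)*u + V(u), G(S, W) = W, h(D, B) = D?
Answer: -6318817 + √178514 ≈ -6.3184e+6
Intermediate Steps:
Z = -532
V(o) = 27 - 14*o
n(j, u) = 27 - 14*u - 532*j*u (n(j, u) = (-532*j)*u + (27 - 14*u) = -532*j*u + (27 - 14*u) = 27 - 14*u - 532*j*u)
√(67544 + 110970) + n(G(h(-2, 0), -19), -626) = √(67544 + 110970) + (27 - 14*(-626) - 532*(-19)*(-626)) = √178514 + (27 + 8764 - 6327608) = √178514 - 6318817 = -6318817 + √178514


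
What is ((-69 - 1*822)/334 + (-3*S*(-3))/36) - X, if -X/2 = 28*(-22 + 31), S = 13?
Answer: 337061/668 ≈ 504.58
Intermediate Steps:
X = -504 (X = -56*(-22 + 31) = -56*9 = -2*252 = -504)
((-69 - 1*822)/334 + (-3*S*(-3))/36) - X = ((-69 - 1*822)/334 + (-3*13*(-3))/36) - 1*(-504) = ((-69 - 822)*(1/334) - 39*(-3)*(1/36)) + 504 = (-891*1/334 + 117*(1/36)) + 504 = (-891/334 + 13/4) + 504 = 389/668 + 504 = 337061/668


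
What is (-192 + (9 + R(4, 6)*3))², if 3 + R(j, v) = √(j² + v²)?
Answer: 37332 - 2304*√13 ≈ 29025.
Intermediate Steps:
R(j, v) = -3 + √(j² + v²)
(-192 + (9 + R(4, 6)*3))² = (-192 + (9 + (-3 + √(4² + 6²))*3))² = (-192 + (9 + (-3 + √(16 + 36))*3))² = (-192 + (9 + (-3 + √52)*3))² = (-192 + (9 + (-3 + 2*√13)*3))² = (-192 + (9 + (-9 + 6*√13)))² = (-192 + 6*√13)²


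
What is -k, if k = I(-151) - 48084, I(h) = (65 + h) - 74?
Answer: 48244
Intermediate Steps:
I(h) = -9 + h
k = -48244 (k = (-9 - 151) - 48084 = -160 - 48084 = -48244)
-k = -1*(-48244) = 48244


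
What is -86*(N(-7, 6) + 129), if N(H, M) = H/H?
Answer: -11180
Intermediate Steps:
N(H, M) = 1
-86*(N(-7, 6) + 129) = -86*(1 + 129) = -86*130 = -11180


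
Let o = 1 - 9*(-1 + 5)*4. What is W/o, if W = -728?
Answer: 56/11 ≈ 5.0909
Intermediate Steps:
o = -143 (o = 1 - 36*4 = 1 - 9*16 = 1 - 144 = -143)
W/o = -728/(-143) = -728*(-1/143) = 56/11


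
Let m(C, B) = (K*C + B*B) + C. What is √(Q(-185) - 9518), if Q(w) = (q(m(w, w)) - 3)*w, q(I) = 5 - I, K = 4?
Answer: 2*√1537653 ≈ 2480.0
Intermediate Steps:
m(C, B) = B² + 5*C (m(C, B) = (4*C + B*B) + C = (4*C + B²) + C = (B² + 4*C) + C = B² + 5*C)
Q(w) = w*(2 - w² - 5*w) (Q(w) = ((5 - (w² + 5*w)) - 3)*w = ((5 + (-w² - 5*w)) - 3)*w = ((5 - w² - 5*w) - 3)*w = (2 - w² - 5*w)*w = w*(2 - w² - 5*w))
√(Q(-185) - 9518) = √(-185*(2 - 1*(-185)² - 5*(-185)) - 9518) = √(-185*(2 - 1*34225 + 925) - 9518) = √(-185*(2 - 34225 + 925) - 9518) = √(-185*(-33298) - 9518) = √(6160130 - 9518) = √6150612 = 2*√1537653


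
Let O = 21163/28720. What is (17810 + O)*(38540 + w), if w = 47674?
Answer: 22050280715841/14360 ≈ 1.5355e+9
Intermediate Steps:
O = 21163/28720 (O = 21163*(1/28720) = 21163/28720 ≈ 0.73687)
(17810 + O)*(38540 + w) = (17810 + 21163/28720)*(38540 + 47674) = (511524363/28720)*86214 = 22050280715841/14360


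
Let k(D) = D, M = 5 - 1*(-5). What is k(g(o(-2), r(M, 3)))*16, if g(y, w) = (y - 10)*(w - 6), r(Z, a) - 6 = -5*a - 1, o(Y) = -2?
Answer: 3072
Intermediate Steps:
M = 10 (M = 5 + 5 = 10)
r(Z, a) = 5 - 5*a (r(Z, a) = 6 + (-5*a - 1) = 6 + (-1 - 5*a) = 5 - 5*a)
g(y, w) = (-10 + y)*(-6 + w)
k(g(o(-2), r(M, 3)))*16 = (60 - 10*(5 - 5*3) - 6*(-2) + (5 - 5*3)*(-2))*16 = (60 - 10*(5 - 15) + 12 + (5 - 15)*(-2))*16 = (60 - 10*(-10) + 12 - 10*(-2))*16 = (60 + 100 + 12 + 20)*16 = 192*16 = 3072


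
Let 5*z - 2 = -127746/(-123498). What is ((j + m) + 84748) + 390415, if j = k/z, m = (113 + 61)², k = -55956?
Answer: 8603163961/20819 ≈ 4.1324e+5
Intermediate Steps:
m = 30276 (m = 174² = 30276)
z = 20819/34305 (z = ⅖ + (-127746/(-123498))/5 = ⅖ + (-127746*(-1/123498))/5 = ⅖ + (⅕)*(7097/6861) = ⅖ + 7097/34305 = 20819/34305 ≈ 0.60688)
j = -1919570580/20819 (j = -55956/20819/34305 = -55956*34305/20819 = -1919570580/20819 ≈ -92203.)
((j + m) + 84748) + 390415 = ((-1919570580/20819 + 30276) + 84748) + 390415 = (-1289254536/20819 + 84748) + 390415 = 475114076/20819 + 390415 = 8603163961/20819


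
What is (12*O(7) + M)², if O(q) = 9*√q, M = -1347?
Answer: 1896057 - 290952*√7 ≈ 1.1263e+6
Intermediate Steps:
(12*O(7) + M)² = (12*(9*√7) - 1347)² = (108*√7 - 1347)² = (-1347 + 108*√7)²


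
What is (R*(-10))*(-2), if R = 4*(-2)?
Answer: -160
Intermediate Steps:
R = -8
(R*(-10))*(-2) = -8*(-10)*(-2) = 80*(-2) = -160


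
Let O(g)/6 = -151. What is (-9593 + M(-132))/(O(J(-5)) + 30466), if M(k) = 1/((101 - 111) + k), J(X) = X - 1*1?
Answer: -1362207/4197520 ≈ -0.32453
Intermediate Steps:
J(X) = -1 + X (J(X) = X - 1 = -1 + X)
O(g) = -906 (O(g) = 6*(-151) = -906)
M(k) = 1/(-10 + k)
(-9593 + M(-132))/(O(J(-5)) + 30466) = (-9593 + 1/(-10 - 132))/(-906 + 30466) = (-9593 + 1/(-142))/29560 = (-9593 - 1/142)*(1/29560) = -1362207/142*1/29560 = -1362207/4197520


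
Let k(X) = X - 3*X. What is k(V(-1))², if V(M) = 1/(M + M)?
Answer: 1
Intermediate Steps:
V(M) = 1/(2*M)
k(X) = -2*X
k(V(-1))² = (-1/(-1))² = (-(-1))² = (-2*(-½))² = 1² = 1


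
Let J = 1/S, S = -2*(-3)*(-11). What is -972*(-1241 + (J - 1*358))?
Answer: 17096670/11 ≈ 1.5542e+6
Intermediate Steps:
S = -66 (S = 6*(-11) = -66)
J = -1/66 (J = 1/(-66) = -1/66 ≈ -0.015152)
-972*(-1241 + (J - 1*358)) = -972*(-1241 + (-1/66 - 1*358)) = -972*(-1241 + (-1/66 - 358)) = -972*(-1241 - 23629/66) = -972*(-105535/66) = 17096670/11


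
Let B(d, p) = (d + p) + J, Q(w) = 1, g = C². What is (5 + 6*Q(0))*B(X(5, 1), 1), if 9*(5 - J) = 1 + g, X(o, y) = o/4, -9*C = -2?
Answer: 228811/2916 ≈ 78.467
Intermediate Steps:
C = 2/9 (C = -⅑*(-2) = 2/9 ≈ 0.22222)
g = 4/81 (g = (2/9)² = 4/81 ≈ 0.049383)
X(o, y) = o/4 (X(o, y) = o*(¼) = o/4)
J = 3560/729 (J = 5 - (1 + 4/81)/9 = 5 - ⅑*85/81 = 5 - 85/729 = 3560/729 ≈ 4.8834)
B(d, p) = 3560/729 + d + p (B(d, p) = (d + p) + 3560/729 = 3560/729 + d + p)
(5 + 6*Q(0))*B(X(5, 1), 1) = (5 + 6*1)*(3560/729 + (¼)*5 + 1) = (5 + 6)*(3560/729 + 5/4 + 1) = 11*(20801/2916) = 228811/2916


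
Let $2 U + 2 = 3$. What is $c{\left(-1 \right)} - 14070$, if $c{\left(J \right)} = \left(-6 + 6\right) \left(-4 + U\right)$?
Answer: $-14070$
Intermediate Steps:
$U = \frac{1}{2}$ ($U = -1 + \frac{1}{2} \cdot 3 = -1 + \frac{3}{2} = \frac{1}{2} \approx 0.5$)
$c{\left(J \right)} = 0$ ($c{\left(J \right)} = \left(-6 + 6\right) \left(-4 + \frac{1}{2}\right) = 0 \left(- \frac{7}{2}\right) = 0$)
$c{\left(-1 \right)} - 14070 = 0 - 14070 = -14070$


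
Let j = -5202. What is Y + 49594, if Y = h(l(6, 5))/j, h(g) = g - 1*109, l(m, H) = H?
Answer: 128994046/2601 ≈ 49594.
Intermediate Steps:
h(g) = -109 + g (h(g) = g - 109 = -109 + g)
Y = 52/2601 (Y = (-109 + 5)/(-5202) = -104*(-1/5202) = 52/2601 ≈ 0.019992)
Y + 49594 = 52/2601 + 49594 = 128994046/2601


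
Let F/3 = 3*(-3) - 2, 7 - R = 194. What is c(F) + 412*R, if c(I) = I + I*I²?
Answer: -113014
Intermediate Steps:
R = -187 (R = 7 - 1*194 = 7 - 194 = -187)
F = -33 (F = 3*(3*(-3) - 2) = 3*(-9 - 2) = 3*(-11) = -33)
c(I) = I + I³
c(F) + 412*R = (-33 + (-33)³) + 412*(-187) = (-33 - 35937) - 77044 = -35970 - 77044 = -113014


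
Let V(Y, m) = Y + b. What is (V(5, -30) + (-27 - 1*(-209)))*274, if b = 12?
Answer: 54526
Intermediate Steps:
V(Y, m) = 12 + Y (V(Y, m) = Y + 12 = 12 + Y)
(V(5, -30) + (-27 - 1*(-209)))*274 = ((12 + 5) + (-27 - 1*(-209)))*274 = (17 + (-27 + 209))*274 = (17 + 182)*274 = 199*274 = 54526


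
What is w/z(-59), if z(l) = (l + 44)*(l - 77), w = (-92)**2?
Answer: 1058/255 ≈ 4.1490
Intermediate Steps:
w = 8464
z(l) = (-77 + l)*(44 + l) (z(l) = (44 + l)*(-77 + l) = (-77 + l)*(44 + l))
w/z(-59) = 8464/(-3388 + (-59)**2 - 33*(-59)) = 8464/(-3388 + 3481 + 1947) = 8464/2040 = 8464*(1/2040) = 1058/255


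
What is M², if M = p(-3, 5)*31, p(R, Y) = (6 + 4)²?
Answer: 9610000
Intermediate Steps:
p(R, Y) = 100 (p(R, Y) = 10² = 100)
M = 3100 (M = 100*31 = 3100)
M² = 3100² = 9610000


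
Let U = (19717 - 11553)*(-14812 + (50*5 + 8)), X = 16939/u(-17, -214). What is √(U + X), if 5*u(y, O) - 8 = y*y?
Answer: I*√1164540812721/99 ≈ 10900.0*I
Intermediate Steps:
u(y, O) = 8/5 + y²/5 (u(y, O) = 8/5 + (y*y)/5 = 8/5 + y²/5)
X = 84695/297 (X = 16939/(8/5 + (⅕)*(-17)²) = 16939/(8/5 + (⅕)*289) = 16939/(8/5 + 289/5) = 16939/(297/5) = 16939*(5/297) = 84695/297 ≈ 285.17)
U = -118818856 (U = 8164*(-14812 + (250 + 8)) = 8164*(-14812 + 258) = 8164*(-14554) = -118818856)
√(U + X) = √(-118818856 + 84695/297) = √(-35289115537/297) = I*√1164540812721/99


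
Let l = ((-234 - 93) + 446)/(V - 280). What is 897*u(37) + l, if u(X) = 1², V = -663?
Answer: 845752/943 ≈ 896.87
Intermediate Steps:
u(X) = 1
l = -119/943 (l = ((-234 - 93) + 446)/(-663 - 280) = (-327 + 446)/(-943) = 119*(-1/943) = -119/943 ≈ -0.12619)
897*u(37) + l = 897*1 - 119/943 = 897 - 119/943 = 845752/943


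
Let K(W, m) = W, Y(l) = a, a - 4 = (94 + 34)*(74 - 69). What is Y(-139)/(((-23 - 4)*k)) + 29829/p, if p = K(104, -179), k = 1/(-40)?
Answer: 3484423/2808 ≈ 1240.9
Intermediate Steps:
a = 644 (a = 4 + (94 + 34)*(74 - 69) = 4 + 128*5 = 4 + 640 = 644)
Y(l) = 644
k = -1/40 ≈ -0.025000
p = 104
Y(-139)/(((-23 - 4)*k)) + 29829/p = 644/(((-23 - 4)*(-1/40))) + 29829/104 = 644/((-27*(-1/40))) + 29829*(1/104) = 644/(27/40) + 29829/104 = 644*(40/27) + 29829/104 = 25760/27 + 29829/104 = 3484423/2808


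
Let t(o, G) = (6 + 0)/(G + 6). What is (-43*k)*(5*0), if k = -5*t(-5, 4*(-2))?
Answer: 0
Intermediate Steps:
t(o, G) = 6/(6 + G)
k = 15 (k = -30/(6 + 4*(-2)) = -30/(6 - 8) = -30/(-2) = -30*(-1)/2 = -5*(-3) = 15)
(-43*k)*(5*0) = (-43*15)*(5*0) = -645*0 = 0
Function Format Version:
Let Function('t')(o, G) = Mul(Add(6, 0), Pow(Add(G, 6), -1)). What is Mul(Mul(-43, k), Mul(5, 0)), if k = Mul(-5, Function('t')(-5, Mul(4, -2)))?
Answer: 0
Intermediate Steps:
Function('t')(o, G) = Mul(6, Pow(Add(6, G), -1))
k = 15 (k = Mul(-5, Mul(6, Pow(Add(6, Mul(4, -2)), -1))) = Mul(-5, Mul(6, Pow(Add(6, -8), -1))) = Mul(-5, Mul(6, Pow(-2, -1))) = Mul(-5, Mul(6, Rational(-1, 2))) = Mul(-5, -3) = 15)
Mul(Mul(-43, k), Mul(5, 0)) = Mul(Mul(-43, 15), Mul(5, 0)) = Mul(-645, 0) = 0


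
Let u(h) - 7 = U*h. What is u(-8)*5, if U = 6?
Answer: -205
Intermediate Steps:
u(h) = 7 + 6*h
u(-8)*5 = (7 + 6*(-8))*5 = (7 - 48)*5 = -41*5 = -205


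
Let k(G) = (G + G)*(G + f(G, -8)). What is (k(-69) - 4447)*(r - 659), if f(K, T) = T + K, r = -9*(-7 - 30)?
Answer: -5118526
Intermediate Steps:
r = 333 (r = -9*(-37) = 333)
f(K, T) = K + T
k(G) = 2*G*(-8 + 2*G) (k(G) = (G + G)*(G + (G - 8)) = (2*G)*(G + (-8 + G)) = (2*G)*(-8 + 2*G) = 2*G*(-8 + 2*G))
(k(-69) - 4447)*(r - 659) = (4*(-69)*(-4 - 69) - 4447)*(333 - 659) = (4*(-69)*(-73) - 4447)*(-326) = (20148 - 4447)*(-326) = 15701*(-326) = -5118526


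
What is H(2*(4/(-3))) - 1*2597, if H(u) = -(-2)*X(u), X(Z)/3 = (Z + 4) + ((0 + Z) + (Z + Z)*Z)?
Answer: -7559/3 ≈ -2519.7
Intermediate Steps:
X(Z) = 12 + 6*Z + 6*Z² (X(Z) = 3*((Z + 4) + ((0 + Z) + (Z + Z)*Z)) = 3*((4 + Z) + (Z + (2*Z)*Z)) = 3*((4 + Z) + (Z + 2*Z²)) = 3*(4 + 2*Z + 2*Z²) = 12 + 6*Z + 6*Z²)
H(u) = 24 + 12*u + 12*u² (H(u) = -(-2)*(12 + 6*u + 6*u²) = -2*(-12 - 6*u - 6*u²) = 24 + 12*u + 12*u²)
H(2*(4/(-3))) - 1*2597 = (24 + 12*(2*(4/(-3))) + 12*(2*(4/(-3)))²) - 1*2597 = (24 + 12*(2*(4*(-⅓))) + 12*(2*(4*(-⅓)))²) - 2597 = (24 + 12*(2*(-4/3)) + 12*(2*(-4/3))²) - 2597 = (24 + 12*(-8/3) + 12*(-8/3)²) - 2597 = (24 - 32 + 12*(64/9)) - 2597 = (24 - 32 + 256/3) - 2597 = 232/3 - 2597 = -7559/3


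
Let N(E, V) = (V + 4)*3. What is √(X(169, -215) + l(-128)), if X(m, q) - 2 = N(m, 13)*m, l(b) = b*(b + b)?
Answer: √41389 ≈ 203.44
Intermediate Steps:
N(E, V) = 12 + 3*V (N(E, V) = (4 + V)*3 = 12 + 3*V)
l(b) = 2*b² (l(b) = b*(2*b) = 2*b²)
X(m, q) = 2 + 51*m (X(m, q) = 2 + (12 + 3*13)*m = 2 + (12 + 39)*m = 2 + 51*m)
√(X(169, -215) + l(-128)) = √((2 + 51*169) + 2*(-128)²) = √((2 + 8619) + 2*16384) = √(8621 + 32768) = √41389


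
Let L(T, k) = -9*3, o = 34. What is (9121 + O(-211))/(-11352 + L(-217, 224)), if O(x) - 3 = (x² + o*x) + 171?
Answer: -46642/11379 ≈ -4.0990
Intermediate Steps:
O(x) = 174 + x² + 34*x (O(x) = 3 + ((x² + 34*x) + 171) = 3 + (171 + x² + 34*x) = 174 + x² + 34*x)
L(T, k) = -27
(9121 + O(-211))/(-11352 + L(-217, 224)) = (9121 + (174 + (-211)² + 34*(-211)))/(-11352 - 27) = (9121 + (174 + 44521 - 7174))/(-11379) = (9121 + 37521)*(-1/11379) = 46642*(-1/11379) = -46642/11379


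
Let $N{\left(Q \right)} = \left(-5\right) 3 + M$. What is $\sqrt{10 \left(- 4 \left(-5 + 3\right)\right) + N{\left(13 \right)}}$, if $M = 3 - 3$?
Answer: $\sqrt{65} \approx 8.0623$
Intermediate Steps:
$M = 0$ ($M = 3 - 3 = 0$)
$N{\left(Q \right)} = -15$ ($N{\left(Q \right)} = \left(-5\right) 3 + 0 = -15 + 0 = -15$)
$\sqrt{10 \left(- 4 \left(-5 + 3\right)\right) + N{\left(13 \right)}} = \sqrt{10 \left(- 4 \left(-5 + 3\right)\right) - 15} = \sqrt{10 \left(\left(-4\right) \left(-2\right)\right) - 15} = \sqrt{10 \cdot 8 - 15} = \sqrt{80 - 15} = \sqrt{65}$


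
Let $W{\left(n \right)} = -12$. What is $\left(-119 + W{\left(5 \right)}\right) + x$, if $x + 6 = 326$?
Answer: $189$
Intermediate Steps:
$x = 320$ ($x = -6 + 326 = 320$)
$\left(-119 + W{\left(5 \right)}\right) + x = \left(-119 - 12\right) + 320 = -131 + 320 = 189$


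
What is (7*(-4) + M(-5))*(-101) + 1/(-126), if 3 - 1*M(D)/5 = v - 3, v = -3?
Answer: -216343/126 ≈ -1717.0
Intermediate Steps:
M(D) = 45 (M(D) = 15 - 5*(-3 - 3) = 15 - 5*(-6) = 15 + 30 = 45)
(7*(-4) + M(-5))*(-101) + 1/(-126) = (7*(-4) + 45)*(-101) + 1/(-126) = (-28 + 45)*(-101) - 1/126 = 17*(-101) - 1/126 = -1717 - 1/126 = -216343/126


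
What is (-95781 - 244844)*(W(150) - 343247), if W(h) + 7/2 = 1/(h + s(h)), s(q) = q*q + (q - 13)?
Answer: 5328498478328125/45574 ≈ 1.1692e+11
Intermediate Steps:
s(q) = -13 + q + q² (s(q) = q² + (-13 + q) = -13 + q + q²)
W(h) = -7/2 + 1/(-13 + h² + 2*h) (W(h) = -7/2 + 1/(h + (-13 + h + h²)) = -7/2 + 1/(-13 + h² + 2*h))
(-95781 - 244844)*(W(150) - 343247) = (-95781 - 244844)*((93 - 14*150 - 7*150²)/(2*(-13 + 150² + 2*150)) - 343247) = -340625*((93 - 2100 - 7*22500)/(2*(-13 + 22500 + 300)) - 343247) = -340625*((½)*(93 - 2100 - 157500)/22787 - 343247) = -340625*((½)*(1/22787)*(-159507) - 343247) = -340625*(-159507/45574 - 343247) = -340625*(-15643298285/45574) = 5328498478328125/45574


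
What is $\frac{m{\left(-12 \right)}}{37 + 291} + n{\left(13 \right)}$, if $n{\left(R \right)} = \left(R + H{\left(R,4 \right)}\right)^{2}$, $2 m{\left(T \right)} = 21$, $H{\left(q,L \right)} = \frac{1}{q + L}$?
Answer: $\frac{32336373}{189584} \approx 170.56$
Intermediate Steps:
$H{\left(q,L \right)} = \frac{1}{L + q}$
$m{\left(T \right)} = \frac{21}{2}$ ($m{\left(T \right)} = \frac{1}{2} \cdot 21 = \frac{21}{2}$)
$n{\left(R \right)} = \left(R + \frac{1}{4 + R}\right)^{2}$
$\frac{m{\left(-12 \right)}}{37 + 291} + n{\left(13 \right)} = \frac{1}{37 + 291} \cdot \frac{21}{2} + \left(13 + \frac{1}{4 + 13}\right)^{2} = \frac{1}{328} \cdot \frac{21}{2} + \left(13 + \frac{1}{17}\right)^{2} = \frac{21}{656} + \left(\frac{222}{17}\right)^{2} = \frac{21}{656} + \frac{49284}{289} = \frac{32336373}{189584}$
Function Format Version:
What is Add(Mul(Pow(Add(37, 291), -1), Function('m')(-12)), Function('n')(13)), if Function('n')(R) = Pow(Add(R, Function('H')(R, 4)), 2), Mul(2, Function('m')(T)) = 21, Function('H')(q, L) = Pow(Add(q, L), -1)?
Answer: Rational(32336373, 189584) ≈ 170.56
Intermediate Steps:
Function('H')(q, L) = Pow(Add(L, q), -1)
Function('m')(T) = Rational(21, 2) (Function('m')(T) = Mul(Rational(1, 2), 21) = Rational(21, 2))
Function('n')(R) = Pow(Add(R, Pow(Add(4, R), -1)), 2)
Add(Mul(Pow(Add(37, 291), -1), Function('m')(-12)), Function('n')(13)) = Add(Mul(Pow(Add(37, 291), -1), Rational(21, 2)), Pow(Add(13, Pow(Add(4, 13), -1)), 2)) = Add(Mul(Pow(328, -1), Rational(21, 2)), Pow(Add(13, Pow(17, -1)), 2)) = Add(Mul(Rational(1, 328), Rational(21, 2)), Pow(Add(13, Rational(1, 17)), 2)) = Add(Rational(21, 656), Pow(Rational(222, 17), 2)) = Add(Rational(21, 656), Rational(49284, 289)) = Rational(32336373, 189584)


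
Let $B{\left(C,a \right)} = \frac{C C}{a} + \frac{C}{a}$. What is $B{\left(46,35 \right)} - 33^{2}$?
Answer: $- \frac{35953}{35} \approx -1027.2$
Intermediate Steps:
$B{\left(C,a \right)} = \frac{C}{a} + \frac{C^{2}}{a}$ ($B{\left(C,a \right)} = \frac{C^{2}}{a} + \frac{C}{a} = \frac{C}{a} + \frac{C^{2}}{a}$)
$B{\left(46,35 \right)} - 33^{2} = \frac{46 \left(1 + 46\right)}{35} - 33^{2} = 46 \cdot \frac{1}{35} \cdot 47 - 1089 = \frac{2162}{35} - 1089 = - \frac{35953}{35}$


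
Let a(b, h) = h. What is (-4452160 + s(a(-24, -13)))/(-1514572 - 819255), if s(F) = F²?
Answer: 4451991/2333827 ≈ 1.9076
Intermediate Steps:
(-4452160 + s(a(-24, -13)))/(-1514572 - 819255) = (-4452160 + (-13)²)/(-1514572 - 819255) = (-4452160 + 169)/(-2333827) = -4451991*(-1/2333827) = 4451991/2333827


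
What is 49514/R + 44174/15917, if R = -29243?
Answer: 503665944/465460831 ≈ 1.0821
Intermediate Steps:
49514/R + 44174/15917 = 49514/(-29243) + 44174/15917 = 49514*(-1/29243) + 44174*(1/15917) = -49514/29243 + 44174/15917 = 503665944/465460831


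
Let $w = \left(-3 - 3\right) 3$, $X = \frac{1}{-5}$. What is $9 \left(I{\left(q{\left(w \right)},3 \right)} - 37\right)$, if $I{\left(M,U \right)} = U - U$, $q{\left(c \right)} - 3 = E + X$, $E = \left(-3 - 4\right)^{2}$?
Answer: $-333$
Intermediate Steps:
$E = 49$ ($E = \left(-7\right)^{2} = 49$)
$X = - \frac{1}{5} \approx -0.2$
$w = -18$ ($w = \left(-6\right) 3 = -18$)
$q{\left(c \right)} = \frac{259}{5}$ ($q{\left(c \right)} = 3 + \left(49 - \frac{1}{5}\right) = 3 + \frac{244}{5} = \frac{259}{5}$)
$I{\left(M,U \right)} = 0$
$9 \left(I{\left(q{\left(w \right)},3 \right)} - 37\right) = 9 \left(0 - 37\right) = 9 \left(-37\right) = -333$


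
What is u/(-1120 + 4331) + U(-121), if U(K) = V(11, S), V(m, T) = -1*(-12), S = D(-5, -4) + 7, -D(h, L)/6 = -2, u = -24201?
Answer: 14331/3211 ≈ 4.4631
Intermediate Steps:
D(h, L) = 12 (D(h, L) = -6*(-2) = 12)
S = 19 (S = 12 + 7 = 19)
V(m, T) = 12
U(K) = 12
u/(-1120 + 4331) + U(-121) = -24201/(-1120 + 4331) + 12 = -24201/3211 + 12 = 14331/3211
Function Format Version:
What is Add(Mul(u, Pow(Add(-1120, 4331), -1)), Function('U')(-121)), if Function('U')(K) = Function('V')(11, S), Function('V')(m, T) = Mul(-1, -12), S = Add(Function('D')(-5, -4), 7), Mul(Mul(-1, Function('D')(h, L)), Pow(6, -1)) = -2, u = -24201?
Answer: Rational(14331, 3211) ≈ 4.4631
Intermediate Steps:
Function('D')(h, L) = 12 (Function('D')(h, L) = Mul(-6, -2) = 12)
S = 19 (S = Add(12, 7) = 19)
Function('V')(m, T) = 12
Function('U')(K) = 12
Add(Mul(u, Pow(Add(-1120, 4331), -1)), Function('U')(-121)) = Add(Mul(-24201, Pow(Add(-1120, 4331), -1)), 12) = Add(Mul(-24201, Pow(3211, -1)), 12) = Add(Mul(-24201, Rational(1, 3211)), 12) = Add(Rational(-24201, 3211), 12) = Rational(14331, 3211)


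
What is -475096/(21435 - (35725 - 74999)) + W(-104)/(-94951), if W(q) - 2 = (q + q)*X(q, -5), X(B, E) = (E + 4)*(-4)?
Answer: -45060451826/5764380259 ≈ -7.8170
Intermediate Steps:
X(B, E) = -16 - 4*E (X(B, E) = (4 + E)*(-4) = -16 - 4*E)
W(q) = 2 + 8*q (W(q) = 2 + (q + q)*(-16 - 4*(-5)) = 2 + (2*q)*(-16 + 20) = 2 + (2*q)*4 = 2 + 8*q)
-475096/(21435 - (35725 - 74999)) + W(-104)/(-94951) = -475096/(21435 - (35725 - 74999)) + (2 + 8*(-104))/(-94951) = -475096/(21435 - 1*(-39274)) + (2 - 832)*(-1/94951) = -475096/(21435 + 39274) - 830*(-1/94951) = -475096/60709 + 830/94951 = -45060451826/5764380259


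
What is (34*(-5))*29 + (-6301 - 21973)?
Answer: -33204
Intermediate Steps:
(34*(-5))*29 + (-6301 - 21973) = -170*29 - 28274 = -4930 - 28274 = -33204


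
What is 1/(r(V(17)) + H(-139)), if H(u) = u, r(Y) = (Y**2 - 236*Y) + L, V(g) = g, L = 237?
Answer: -1/3625 ≈ -0.00027586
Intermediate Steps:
r(Y) = 237 + Y**2 - 236*Y (r(Y) = (Y**2 - 236*Y) + 237 = 237 + Y**2 - 236*Y)
1/(r(V(17)) + H(-139)) = 1/((237 + 17**2 - 236*17) - 139) = 1/((237 + 289 - 4012) - 139) = 1/(-3486 - 139) = 1/(-3625) = -1/3625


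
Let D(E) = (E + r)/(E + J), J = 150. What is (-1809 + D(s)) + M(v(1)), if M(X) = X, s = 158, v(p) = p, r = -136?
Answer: -25311/14 ≈ -1807.9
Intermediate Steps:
D(E) = (-136 + E)/(150 + E) (D(E) = (E - 136)/(E + 150) = (-136 + E)/(150 + E))
(-1809 + D(s)) + M(v(1)) = (-1809 + (-136 + 158)/(150 + 158)) + 1 = (-1809 + 22/308) + 1 = (-1809 + (1/308)*22) + 1 = (-1809 + 1/14) + 1 = -25325/14 + 1 = -25311/14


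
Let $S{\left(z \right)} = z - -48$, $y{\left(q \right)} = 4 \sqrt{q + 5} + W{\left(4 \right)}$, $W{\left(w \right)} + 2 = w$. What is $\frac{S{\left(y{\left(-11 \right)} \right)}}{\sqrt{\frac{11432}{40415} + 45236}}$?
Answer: $\frac{\sqrt{18471921998595} \left(25 + 2 i \sqrt{6}\right)}{457056093} \approx 0.23509 + 0.046067 i$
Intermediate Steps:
$W{\left(w \right)} = -2 + w$
$y{\left(q \right)} = 2 + 4 \sqrt{5 + q}$ ($y{\left(q \right)} = 4 \sqrt{q + 5} + \left(-2 + 4\right) = 4 \sqrt{5 + q} + 2 = 2 + 4 \sqrt{5 + q}$)
$S{\left(z \right)} = 48 + z$ ($S{\left(z \right)} = z + 48 = 48 + z$)
$\frac{S{\left(y{\left(-11 \right)} \right)}}{\sqrt{\frac{11432}{40415} + 45236}} = \frac{48 + \left(2 + 4 \sqrt{5 - 11}\right)}{\sqrt{\frac{11432}{40415} + 45236}} = \frac{48 + \left(2 + 4 \sqrt{-6}\right)}{\sqrt{11432 \cdot \frac{1}{40415} + 45236}} = \frac{48 + \left(2 + 4 i \sqrt{6}\right)}{\sqrt{\frac{11432}{40415} + 45236}} = \frac{48 + \left(2 + 4 i \sqrt{6}\right)}{\sqrt{\frac{1828224372}{40415}}} = \frac{50 + 4 i \sqrt{6}}{\frac{2}{40415} \sqrt{18471921998595}} = \left(50 + 4 i \sqrt{6}\right) \frac{\sqrt{18471921998595}}{914112186} = \frac{\sqrt{18471921998595} \left(50 + 4 i \sqrt{6}\right)}{914112186}$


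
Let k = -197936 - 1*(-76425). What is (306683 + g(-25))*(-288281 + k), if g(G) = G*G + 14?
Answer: -125938097024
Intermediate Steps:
k = -121511 (k = -197936 + 76425 = -121511)
g(G) = 14 + G² (g(G) = G² + 14 = 14 + G²)
(306683 + g(-25))*(-288281 + k) = (306683 + (14 + (-25)²))*(-288281 - 121511) = (306683 + (14 + 625))*(-409792) = (306683 + 639)*(-409792) = 307322*(-409792) = -125938097024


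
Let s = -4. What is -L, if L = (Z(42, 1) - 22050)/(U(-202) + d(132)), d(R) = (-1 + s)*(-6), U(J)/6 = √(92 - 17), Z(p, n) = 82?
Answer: -5492/15 + 5492*√3/15 ≈ 268.03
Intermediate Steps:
U(J) = 30*√3 (U(J) = 6*√(92 - 17) = 6*√75 = 6*(5*√3) = 30*√3)
d(R) = 30 (d(R) = (-1 - 4)*(-6) = -5*(-6) = 30)
L = -21968/(30 + 30*√3) (L = (82 - 22050)/(30*√3 + 30) = -21968/(30 + 30*√3) ≈ -268.03)
-L = -(5492/15 - 5492*√3/15) = -5492/15 + 5492*√3/15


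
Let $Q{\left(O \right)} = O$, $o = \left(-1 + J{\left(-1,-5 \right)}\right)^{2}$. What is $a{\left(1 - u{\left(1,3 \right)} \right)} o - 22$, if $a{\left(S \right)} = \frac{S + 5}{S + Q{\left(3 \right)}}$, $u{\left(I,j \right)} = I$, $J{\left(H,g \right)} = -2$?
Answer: $-7$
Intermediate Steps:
$o = 9$ ($o = \left(-1 - 2\right)^{2} = \left(-3\right)^{2} = 9$)
$a{\left(S \right)} = \frac{5 + S}{3 + S}$ ($a{\left(S \right)} = \frac{S + 5}{S + 3} = \frac{5 + S}{3 + S}$)
$a{\left(1 - u{\left(1,3 \right)} \right)} o - 22 = \frac{5 + \left(1 - 1\right)}{3 + \left(1 - 1\right)} 9 - 22 = \frac{5 + 0}{3 + 0} \cdot 9 - 22 = \frac{1}{3} \cdot 5 \cdot 9 - 22 = \frac{5}{3} \cdot 9 - 22 = 15 - 22 = -7$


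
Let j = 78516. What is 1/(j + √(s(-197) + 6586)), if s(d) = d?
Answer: 78516/6164755867 - √6389/6164755867 ≈ 1.2723e-5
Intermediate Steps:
1/(j + √(s(-197) + 6586)) = 1/(78516 + √(-197 + 6586)) = 1/(78516 + √6389)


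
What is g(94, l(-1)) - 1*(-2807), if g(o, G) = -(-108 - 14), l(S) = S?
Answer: 2929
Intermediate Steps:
g(o, G) = 122 (g(o, G) = -1*(-122) = 122)
g(94, l(-1)) - 1*(-2807) = 122 - 1*(-2807) = 122 + 2807 = 2929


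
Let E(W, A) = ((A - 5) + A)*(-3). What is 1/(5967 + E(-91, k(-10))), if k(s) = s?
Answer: 1/6042 ≈ 0.00016551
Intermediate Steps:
E(W, A) = 15 - 6*A (E(W, A) = ((-5 + A) + A)*(-3) = (-5 + 2*A)*(-3) = 15 - 6*A)
1/(5967 + E(-91, k(-10))) = 1/(5967 + (15 - 6*(-10))) = 1/(5967 + (15 + 60)) = 1/(5967 + 75) = 1/6042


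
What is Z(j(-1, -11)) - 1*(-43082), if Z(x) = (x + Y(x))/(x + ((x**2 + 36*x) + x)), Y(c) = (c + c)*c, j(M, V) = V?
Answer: 387731/9 ≈ 43081.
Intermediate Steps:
Y(c) = 2*c**2 (Y(c) = (2*c)*c = 2*c**2)
Z(x) = (x + 2*x**2)/(x**2 + 38*x) (Z(x) = (x + 2*x**2)/(x + ((x**2 + 36*x) + x)) = (x + 2*x**2)/(x + (x**2 + 37*x)) = (x + 2*x**2)/(x**2 + 38*x))
Z(j(-1, -11)) - 1*(-43082) = (1 + 2*(-11))/(38 - 11) - 1*(-43082) = (1 - 22)/27 + 43082 = (1/27)*(-21) + 43082 = -7/9 + 43082 = 387731/9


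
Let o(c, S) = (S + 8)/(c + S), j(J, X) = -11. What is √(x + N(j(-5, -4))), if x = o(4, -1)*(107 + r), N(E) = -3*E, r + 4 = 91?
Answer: √4371/3 ≈ 22.038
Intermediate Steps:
r = 87 (r = -4 + 91 = 87)
o(c, S) = (8 + S)/(S + c)
x = 1358/3 (x = ((8 - 1)/(-1 + 4))*(107 + 87) = (7/3)*194 = 1358/3 ≈ 452.67)
√(x + N(j(-5, -4))) = √(1358/3 - 3*(-11)) = √(1358/3 + 33) = √(1457/3) = √4371/3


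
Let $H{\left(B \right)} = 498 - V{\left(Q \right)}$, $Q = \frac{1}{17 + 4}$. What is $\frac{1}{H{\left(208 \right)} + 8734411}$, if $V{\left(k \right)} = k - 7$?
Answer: $\frac{21}{183433235} \approx 1.1448 \cdot 10^{-7}$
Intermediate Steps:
$Q = \frac{1}{21} \approx 0.047619$
$V{\left(k \right)} = -7 + k$ ($V{\left(k \right)} = k - 7 = -7 + k$)
$H{\left(B \right)} = \frac{10604}{21}$ ($H{\left(B \right)} = 498 - \left(-7 + \frac{1}{21}\right) = 498 - - \frac{146}{21} = 498 + \frac{146}{21} = \frac{10604}{21}$)
$\frac{1}{H{\left(208 \right)} + 8734411} = \frac{1}{\frac{10604}{21} + 8734411} = \frac{1}{\frac{183433235}{21}} = \frac{21}{183433235}$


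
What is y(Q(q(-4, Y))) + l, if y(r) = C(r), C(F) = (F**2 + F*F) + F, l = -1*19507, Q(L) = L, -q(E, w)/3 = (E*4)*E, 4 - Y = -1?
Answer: 54029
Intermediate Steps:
Y = 5 (Y = 4 - 1*(-1) = 4 + 1 = 5)
q(E, w) = -12*E**2 (q(E, w) = -3*E*4*E = -3*4*E*E = -12*E**2)
l = -19507
C(F) = F + 2*F**2 (C(F) = (F**2 + F**2) + F = 2*F**2 + F = F + 2*F**2)
y(r) = r*(1 + 2*r)
y(Q(q(-4, Y))) + l = (-12*(-4)**2)*(1 + 2*(-12*(-4)**2)) - 19507 = (-12*16)*(1 + 2*(-12*16)) - 19507 = -192*(1 + 2*(-192)) - 19507 = -192*(1 - 384) - 19507 = -192*(-383) - 19507 = 73536 - 19507 = 54029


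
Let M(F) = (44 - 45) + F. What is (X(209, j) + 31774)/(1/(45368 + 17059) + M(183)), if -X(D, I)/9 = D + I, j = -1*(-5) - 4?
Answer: 1865568468/11361715 ≈ 164.20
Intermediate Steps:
j = 1 (j = 5 - 4 = 1)
X(D, I) = -9*D - 9*I (X(D, I) = -9*(D + I) = -9*D - 9*I)
M(F) = -1 + F
(X(209, j) + 31774)/(1/(45368 + 17059) + M(183)) = ((-9*209 - 9*1) + 31774)/(1/(45368 + 17059) + (-1 + 183)) = ((-1881 - 9) + 31774)/(1/62427 + 182) = (-1890 + 31774)/(1/62427 + 182) = 29884/(11361715/62427) = 29884*(62427/11361715) = 1865568468/11361715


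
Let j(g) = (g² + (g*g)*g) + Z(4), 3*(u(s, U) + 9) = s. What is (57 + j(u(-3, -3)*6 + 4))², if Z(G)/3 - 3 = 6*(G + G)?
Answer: 29676952900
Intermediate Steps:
u(s, U) = -9 + s/3
Z(G) = 9 + 36*G (Z(G) = 9 + 3*(6*(G + G)) = 9 + 3*(6*(2*G)) = 9 + 3*(12*G) = 9 + 36*G)
j(g) = 153 + g² + g³ (j(g) = (g² + (g*g)*g) + (9 + 36*4) = (g² + g²*g) + (9 + 144) = (g² + g³) + 153 = 153 + g² + g³)
(57 + j(u(-3, -3)*6 + 4))² = (57 + (153 + ((-9 + (⅓)*(-3))*6 + 4)² + ((-9 + (⅓)*(-3))*6 + 4)³))² = (57 + (153 + ((-9 - 1)*6 + 4)² + ((-9 - 1)*6 + 4)³))² = (57 + (153 + (-10*6 + 4)² + (-10*6 + 4)³))² = (57 + (153 + (-60 + 4)² + (-60 + 4)³))² = (57 + (153 + (-56)² + (-56)³))² = (57 + (153 + 3136 - 175616))² = (57 - 172327)² = (-172270)² = 29676952900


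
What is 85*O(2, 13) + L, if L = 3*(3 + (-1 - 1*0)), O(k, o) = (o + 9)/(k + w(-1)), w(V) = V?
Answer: 1876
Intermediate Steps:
O(k, o) = (9 + o)/(-1 + k) (O(k, o) = (o + 9)/(k - 1) = (9 + o)/(-1 + k))
L = 6 (L = 3*(3 + (-1 + 0)) = 3*(3 - 1) = 3*2 = 6)
85*O(2, 13) + L = 85*((9 + 13)/(-1 + 2)) + 6 = 85*(22/1) + 6 = 85*(1*22) + 6 = 85*22 + 6 = 1870 + 6 = 1876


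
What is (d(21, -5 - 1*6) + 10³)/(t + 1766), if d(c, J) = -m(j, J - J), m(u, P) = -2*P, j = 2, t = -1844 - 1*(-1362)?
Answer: 250/321 ≈ 0.77882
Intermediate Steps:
t = -482 (t = -1844 + 1362 = -482)
d(c, J) = 0 (d(c, J) = -(-2)*(J - J) = -(-2)*0 = -1*0 = 0)
(d(21, -5 - 1*6) + 10³)/(t + 1766) = (0 + 10³)/(-482 + 1766) = (0 + 1000)/1284 = 1000*(1/1284) = 250/321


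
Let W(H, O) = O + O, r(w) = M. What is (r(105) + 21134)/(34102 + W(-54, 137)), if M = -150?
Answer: 2623/4297 ≈ 0.61043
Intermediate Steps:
r(w) = -150
W(H, O) = 2*O
(r(105) + 21134)/(34102 + W(-54, 137)) = (-150 + 21134)/(34102 + 2*137) = 20984/(34102 + 274) = 20984/34376 = 20984*(1/34376) = 2623/4297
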